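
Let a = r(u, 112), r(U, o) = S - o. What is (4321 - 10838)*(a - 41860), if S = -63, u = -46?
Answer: 273942095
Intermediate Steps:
r(U, o) = -63 - o
a = -175 (a = -63 - 1*112 = -63 - 112 = -175)
(4321 - 10838)*(a - 41860) = (4321 - 10838)*(-175 - 41860) = -6517*(-42035) = 273942095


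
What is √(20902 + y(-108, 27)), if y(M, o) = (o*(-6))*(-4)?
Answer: 5*√862 ≈ 146.80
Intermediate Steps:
y(M, o) = 24*o (y(M, o) = -6*o*(-4) = 24*o)
√(20902 + y(-108, 27)) = √(20902 + 24*27) = √(20902 + 648) = √21550 = 5*√862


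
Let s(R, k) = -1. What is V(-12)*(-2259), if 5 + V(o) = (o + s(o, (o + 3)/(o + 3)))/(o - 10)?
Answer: 219123/22 ≈ 9960.1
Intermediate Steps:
V(o) = -5 + (-1 + o)/(-10 + o) (V(o) = -5 + (o - 1)/(o - 10) = -5 + (-1 + o)/(-10 + o))
V(-12)*(-2259) = ((49 - 4*(-12))/(-10 - 12))*(-2259) = ((49 + 48)/(-22))*(-2259) = -1/22*97*(-2259) = -97/22*(-2259) = 219123/22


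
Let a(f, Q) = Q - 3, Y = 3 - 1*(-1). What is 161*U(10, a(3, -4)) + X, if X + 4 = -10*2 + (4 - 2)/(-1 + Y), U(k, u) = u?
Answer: -3451/3 ≈ -1150.3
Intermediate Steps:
Y = 4 (Y = 3 + 1 = 4)
a(f, Q) = -3 + Q
X = -70/3 (X = -4 + (-10*2 + (4 - 2)/(-1 + 4)) = -4 + (-20 + 2/3) = -4 + (-20 + 2*(⅓)) = -4 + (-20 + ⅔) = -4 - 58/3 = -70/3 ≈ -23.333)
161*U(10, a(3, -4)) + X = 161*(-3 - 4) - 70/3 = 161*(-7) - 70/3 = -1127 - 70/3 = -3451/3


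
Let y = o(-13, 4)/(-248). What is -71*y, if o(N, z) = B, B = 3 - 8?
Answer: -355/248 ≈ -1.4315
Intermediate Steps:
B = -5
o(N, z) = -5
y = 5/248 (y = -5/(-248) = -5*(-1/248) = 5/248 ≈ 0.020161)
-71*y = -71*5/248 = -355/248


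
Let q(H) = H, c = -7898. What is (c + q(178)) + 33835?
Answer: 26115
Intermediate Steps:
(c + q(178)) + 33835 = (-7898 + 178) + 33835 = -7720 + 33835 = 26115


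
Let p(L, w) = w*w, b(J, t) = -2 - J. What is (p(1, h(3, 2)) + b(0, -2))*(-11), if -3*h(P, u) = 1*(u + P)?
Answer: -77/9 ≈ -8.5556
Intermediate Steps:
h(P, u) = -P/3 - u/3 (h(P, u) = -(u + P)/3 = -(P + u)/3 = -P/3 - u/3)
p(L, w) = w²
(p(1, h(3, 2)) + b(0, -2))*(-11) = ((-⅓*3 - ⅓*2)² + (-2 - 1*0))*(-11) = ((-1 - ⅔)² + (-2 + 0))*(-11) = ((-5/3)² - 2)*(-11) = (25/9 - 2)*(-11) = (7/9)*(-11) = -77/9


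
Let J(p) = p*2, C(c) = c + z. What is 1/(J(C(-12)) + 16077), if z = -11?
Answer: 1/16031 ≈ 6.2379e-5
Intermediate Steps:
C(c) = -11 + c (C(c) = c - 11 = -11 + c)
J(p) = 2*p
1/(J(C(-12)) + 16077) = 1/(2*(-11 - 12) + 16077) = 1/(2*(-23) + 16077) = 1/(-46 + 16077) = 1/16031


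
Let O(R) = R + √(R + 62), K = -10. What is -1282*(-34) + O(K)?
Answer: 43578 + 2*√13 ≈ 43585.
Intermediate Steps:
O(R) = R + √(62 + R)
-1282*(-34) + O(K) = -1282*(-34) + (-10 + √(62 - 10)) = 43588 + (-10 + √52) = 43588 + (-10 + 2*√13) = 43578 + 2*√13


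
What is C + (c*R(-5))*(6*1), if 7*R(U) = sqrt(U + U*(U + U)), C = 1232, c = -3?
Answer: 1232 - 54*sqrt(5)/7 ≈ 1214.8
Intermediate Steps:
R(U) = sqrt(U + 2*U**2)/7 (R(U) = sqrt(U + U*(U + U))/7 = sqrt(U + U*(2*U))/7 = sqrt(U + 2*U**2)/7)
C + (c*R(-5))*(6*1) = 1232 + (-3*sqrt(-5*(1 + 2*(-5)))/7)*(6*1) = 1232 - 3*sqrt(-5*(1 - 10))/7*6 = 1232 - 3*sqrt(-5*(-9))/7*6 = 1232 - 3*sqrt(45)/7*6 = 1232 - 3*3*sqrt(5)/7*6 = 1232 - 9*sqrt(5)/7*6 = 1232 - 54*sqrt(5)/7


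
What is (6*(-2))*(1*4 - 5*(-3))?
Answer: -228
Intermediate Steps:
(6*(-2))*(1*4 - 5*(-3)) = -12*(4 + 15) = -12*19 = -228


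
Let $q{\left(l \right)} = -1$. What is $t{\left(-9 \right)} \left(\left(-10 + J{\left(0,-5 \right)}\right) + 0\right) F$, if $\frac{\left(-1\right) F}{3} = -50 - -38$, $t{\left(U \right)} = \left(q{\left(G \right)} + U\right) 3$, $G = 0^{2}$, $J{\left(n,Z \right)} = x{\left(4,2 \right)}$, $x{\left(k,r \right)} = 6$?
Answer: $4320$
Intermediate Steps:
$J{\left(n,Z \right)} = 6$
$G = 0$
$t{\left(U \right)} = -3 + 3 U$ ($t{\left(U \right)} = \left(-1 + U\right) 3 = -3 + 3 U$)
$F = 36$ ($F = - 3 \left(-50 - -38\right) = - 3 \left(-50 + 38\right) = \left(-3\right) \left(-12\right) = 36$)
$t{\left(-9 \right)} \left(\left(-10 + J{\left(0,-5 \right)}\right) + 0\right) F = \left(-3 + 3 \left(-9\right)\right) \left(\left(-10 + 6\right) + 0\right) 36 = \left(-3 - 27\right) \left(-4 + 0\right) 36 = \left(-30\right) \left(-4\right) 36 = 120 \cdot 36 = 4320$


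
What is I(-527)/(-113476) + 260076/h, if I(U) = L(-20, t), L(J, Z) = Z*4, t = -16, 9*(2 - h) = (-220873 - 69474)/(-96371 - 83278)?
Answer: 11929208232970364/83499470615 ≈ 1.4287e+5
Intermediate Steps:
h = 2943335/1616841 (h = 2 - (-220873 - 69474)/(9*(-96371 - 83278)) = 2 - (-290347)/(9*(-179649)) = 2 - (-290347)*(-1)/(9*179649) = 2 - 1/9*290347/179649 = 2 - 290347/1616841 = 2943335/1616841 ≈ 1.8204)
L(J, Z) = 4*Z
I(U) = -64 (I(U) = 4*(-16) = -64)
I(-527)/(-113476) + 260076/h = -64/(-113476) + 260076/(2943335/1616841) = -64*(-1/113476) + 260076*(1616841/2943335) = 16/28369 + 420501539916/2943335 = 11929208232970364/83499470615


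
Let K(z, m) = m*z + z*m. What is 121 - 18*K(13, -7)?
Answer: 3397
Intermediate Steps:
K(z, m) = 2*m*z (K(z, m) = m*z + m*z = 2*m*z)
121 - 18*K(13, -7) = 121 - 36*(-7)*13 = 121 - 18*(-182) = 121 + 3276 = 3397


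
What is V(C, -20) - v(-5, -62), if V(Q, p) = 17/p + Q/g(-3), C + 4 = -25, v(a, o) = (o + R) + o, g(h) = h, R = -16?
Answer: 8929/60 ≈ 148.82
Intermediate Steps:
v(a, o) = -16 + 2*o (v(a, o) = (o - 16) + o = (-16 + o) + o = -16 + 2*o)
C = -29 (C = -4 - 25 = -29)
V(Q, p) = 17/p - Q/3 (V(Q, p) = 17/p + Q/(-3) = 17/p + Q*(-1/3) = 17/p - Q/3)
V(C, -20) - v(-5, -62) = (17/(-20) - 1/3*(-29)) - (-16 + 2*(-62)) = (17*(-1/20) + 29/3) - (-16 - 124) = (-17/20 + 29/3) - 1*(-140) = 529/60 + 140 = 8929/60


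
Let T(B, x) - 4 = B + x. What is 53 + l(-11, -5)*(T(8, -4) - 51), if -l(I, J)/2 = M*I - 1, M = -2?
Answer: 1859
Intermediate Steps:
l(I, J) = 2 + 4*I (l(I, J) = -2*(-2*I - 1) = -2*(-1 - 2*I) = 2 + 4*I)
T(B, x) = 4 + B + x (T(B, x) = 4 + (B + x) = 4 + B + x)
53 + l(-11, -5)*(T(8, -4) - 51) = 53 + (2 + 4*(-11))*((4 + 8 - 4) - 51) = 53 + (2 - 44)*(8 - 51) = 53 - 42*(-43) = 53 + 1806 = 1859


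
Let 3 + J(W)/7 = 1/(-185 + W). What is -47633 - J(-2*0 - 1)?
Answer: -8855825/186 ≈ -47612.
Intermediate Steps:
J(W) = -21 + 7/(-185 + W)
-47633 - J(-2*0 - 1) = -47633 - 7*(556 - 3*(-2*0 - 1))/(-185 + (-2*0 - 1)) = -47633 - 7*(556 - 3*(0 - 1))/(-185 + (0 - 1)) = -47633 - 7*(556 - 3*(-1))/(-185 - 1) = -47633 - 7*(556 + 3)/(-186) = -47633 - 7*(-1)*559/186 = -47633 - 1*(-3913/186) = -47633 + 3913/186 = -8855825/186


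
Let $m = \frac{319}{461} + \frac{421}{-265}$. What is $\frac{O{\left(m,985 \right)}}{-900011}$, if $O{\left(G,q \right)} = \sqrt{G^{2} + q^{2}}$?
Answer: $- \frac{\sqrt{14479928573201741}}{109949843815} \approx -0.0010944$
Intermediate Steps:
$m = - \frac{109546}{122165}$ ($m = 319 \cdot \frac{1}{461} + 421 \left(- \frac{1}{265}\right) = \frac{319}{461} - \frac{421}{265} = - \frac{109546}{122165} \approx -0.89671$)
$\frac{O{\left(m,985 \right)}}{-900011} = \frac{\sqrt{\left(- \frac{109546}{122165}\right)^{2} + 985^{2}}}{-900011} = \sqrt{\frac{12000326116}{14924287225} + 970225} \left(- \frac{1}{900011}\right) = \sqrt{\frac{14479928573201741}{14924287225}} \left(- \frac{1}{900011}\right) = \frac{\sqrt{14479928573201741}}{122165} \left(- \frac{1}{900011}\right) = - \frac{\sqrt{14479928573201741}}{109949843815}$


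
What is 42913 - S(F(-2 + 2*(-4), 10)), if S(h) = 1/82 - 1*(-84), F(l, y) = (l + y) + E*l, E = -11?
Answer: 3511977/82 ≈ 42829.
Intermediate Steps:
F(l, y) = y - 10*l (F(l, y) = (l + y) - 11*l = y - 10*l)
S(h) = 6889/82 (S(h) = 1/82 + 84 = 6889/82)
42913 - S(F(-2 + 2*(-4), 10)) = 42913 - 1*6889/82 = 42913 - 6889/82 = 3511977/82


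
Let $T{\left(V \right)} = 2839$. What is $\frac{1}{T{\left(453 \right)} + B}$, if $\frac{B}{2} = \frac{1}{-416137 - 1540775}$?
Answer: $\frac{978456}{2777836583} \approx 0.00035224$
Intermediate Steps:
$B = - \frac{1}{978456}$ ($B = \frac{2}{-416137 - 1540775} = \frac{2}{-1956912} = 2 \left(- \frac{1}{1956912}\right) = - \frac{1}{978456} \approx -1.022 \cdot 10^{-6}$)
$\frac{1}{T{\left(453 \right)} + B} = \frac{1}{2839 - \frac{1}{978456}} = \frac{1}{\frac{2777836583}{978456}} = \frac{978456}{2777836583}$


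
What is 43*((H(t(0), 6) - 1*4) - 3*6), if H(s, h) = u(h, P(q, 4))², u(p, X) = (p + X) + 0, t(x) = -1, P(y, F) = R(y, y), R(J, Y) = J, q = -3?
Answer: -559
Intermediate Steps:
P(y, F) = y
u(p, X) = X + p (u(p, X) = (X + p) + 0 = X + p)
H(s, h) = (-3 + h)²
43*((H(t(0), 6) - 1*4) - 3*6) = 43*(((-3 + 6)² - 1*4) - 3*6) = 43*((3² - 4) - 18) = 43*((9 - 4) - 18) = 43*(5 - 18) = 43*(-13) = -559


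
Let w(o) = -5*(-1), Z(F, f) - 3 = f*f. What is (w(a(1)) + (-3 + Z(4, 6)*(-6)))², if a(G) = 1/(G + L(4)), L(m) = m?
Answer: 53824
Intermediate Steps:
Z(F, f) = 3 + f² (Z(F, f) = 3 + f*f = 3 + f²)
a(G) = 1/(4 + G) (a(G) = 1/(G + 4) = 1/(4 + G))
w(o) = 5
(w(a(1)) + (-3 + Z(4, 6)*(-6)))² = (5 + (-3 + (3 + 6²)*(-6)))² = (5 + (-3 + (3 + 36)*(-6)))² = (5 + (-3 + 39*(-6)))² = (5 + (-3 - 234))² = (5 - 237)² = (-232)² = 53824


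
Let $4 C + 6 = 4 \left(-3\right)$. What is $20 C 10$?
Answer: $-900$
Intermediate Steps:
$C = - \frac{9}{2}$ ($C = - \frac{3}{2} + \frac{4 \left(-3\right)}{4} = - \frac{3}{2} + \frac{1}{4} \left(-12\right) = - \frac{3}{2} - 3 = - \frac{9}{2} \approx -4.5$)
$20 C 10 = 20 \left(- \frac{9}{2}\right) 10 = \left(-90\right) 10 = -900$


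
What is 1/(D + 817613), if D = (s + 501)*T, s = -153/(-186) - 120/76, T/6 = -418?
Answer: -31/13546939 ≈ -2.2883e-6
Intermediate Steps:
T = -2508 (T = 6*(-418) = -2508)
s = -891/1178 (s = -153*(-1/186) - 120*1/76 = 51/62 - 30/19 = -891/1178 ≈ -0.75637)
D = -38892942/31 (D = (-891/1178 + 501)*(-2508) = (589287/1178)*(-2508) = -38892942/31 ≈ -1.2546e+6)
1/(D + 817613) = 1/(-38892942/31 + 817613) = 1/(-13546939/31) = -31/13546939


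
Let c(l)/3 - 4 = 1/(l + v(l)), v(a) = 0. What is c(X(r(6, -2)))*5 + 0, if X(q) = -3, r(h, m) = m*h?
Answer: 55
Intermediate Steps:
r(h, m) = h*m
c(l) = 12 + 3/l (c(l) = 12 + 3/(l + 0) = 12 + 3/l)
c(X(r(6, -2)))*5 + 0 = (12 + 3/(-3))*5 + 0 = (12 + 3*(-⅓))*5 + 0 = (12 - 1)*5 + 0 = 11*5 + 0 = 55 + 0 = 55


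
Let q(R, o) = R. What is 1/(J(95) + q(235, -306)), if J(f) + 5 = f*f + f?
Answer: 1/9350 ≈ 0.00010695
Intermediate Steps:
J(f) = -5 + f + f² (J(f) = -5 + (f*f + f) = -5 + (f² + f) = -5 + (f + f²) = -5 + f + f²)
1/(J(95) + q(235, -306)) = 1/((-5 + 95 + 95²) + 235) = 1/((-5 + 95 + 9025) + 235) = 1/(9115 + 235) = 1/9350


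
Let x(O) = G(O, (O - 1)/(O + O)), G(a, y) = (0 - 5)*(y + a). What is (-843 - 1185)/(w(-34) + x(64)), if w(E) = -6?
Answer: 259584/42043 ≈ 6.1742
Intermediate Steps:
G(a, y) = -5*a - 5*y (G(a, y) = -5*(a + y) = -5*a - 5*y)
x(O) = -5*O - 5*(-1 + O)/(2*O) (x(O) = -5*O - 5*(O - 1)/(O + O) = -5*O - 5*(-1 + O)/(2*O))
(-843 - 1185)/(w(-34) + x(64)) = (-843 - 1185)/(-6 + (-5/2 - 5*64 + (5/2)/64)) = -2028/(-6 + (-5/2 - 320 + (5/2)*(1/64))) = -2028/(-6 + (-5/2 - 320 + 5/128)) = -2028/(-6 - 41275/128) = -2028/(-42043/128) = -2028*(-128/42043) = 259584/42043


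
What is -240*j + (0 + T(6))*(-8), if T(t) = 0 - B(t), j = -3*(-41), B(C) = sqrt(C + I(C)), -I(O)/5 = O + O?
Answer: -29520 + 24*I*sqrt(6) ≈ -29520.0 + 58.788*I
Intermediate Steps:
I(O) = -10*O (I(O) = -5*(O + O) = -10*O)
B(C) = 3*sqrt(-C) (B(C) = sqrt(C - 10*C) = sqrt(-9*C) = 3*sqrt(-C))
j = 123
T(t) = -3*sqrt(-t) (T(t) = 0 - 3*sqrt(-t) = -3*sqrt(-t))
-240*j + (0 + T(6))*(-8) = -240*123 + (0 - 3*I*sqrt(6))*(-8) = -29520 + (0 - 3*I*sqrt(6))*(-8) = -29520 - 3*I*sqrt(6)*(-8) = -29520 + 24*I*sqrt(6)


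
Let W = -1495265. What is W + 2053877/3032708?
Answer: -647814296249/433244 ≈ -1.4953e+6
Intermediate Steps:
W + 2053877/3032708 = -1495265 + 2053877/3032708 = -1495265 + 2053877*(1/3032708) = -1495265 + 293411/433244 = -647814296249/433244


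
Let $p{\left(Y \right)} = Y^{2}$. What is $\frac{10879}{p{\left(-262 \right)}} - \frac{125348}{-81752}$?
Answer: $\frac{1186721015}{701473036} \approx 1.6918$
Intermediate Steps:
$\frac{10879}{p{\left(-262 \right)}} - \frac{125348}{-81752} = \frac{10879}{\left(-262\right)^{2}} - \frac{125348}{-81752} = \frac{10879}{68644} - - \frac{31337}{20438} = 10879 \cdot \frac{1}{68644} + \frac{31337}{20438} = \frac{10879}{68644} + \frac{31337}{20438} = \frac{1186721015}{701473036}$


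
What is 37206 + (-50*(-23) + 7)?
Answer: 38363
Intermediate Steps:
37206 + (-50*(-23) + 7) = 37206 + (1150 + 7) = 37206 + 1157 = 38363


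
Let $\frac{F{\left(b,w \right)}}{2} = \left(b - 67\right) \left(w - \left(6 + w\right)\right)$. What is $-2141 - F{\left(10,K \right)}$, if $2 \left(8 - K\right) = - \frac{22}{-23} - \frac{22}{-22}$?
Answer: $-2825$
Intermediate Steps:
$K = \frac{323}{46}$ ($K = 8 - \frac{- \frac{22}{-23} - \frac{22}{-22}}{2} = 8 - \frac{\left(-22\right) \left(- \frac{1}{23}\right) - -1}{2} = 8 - \frac{\frac{22}{23} + 1}{2} = 8 - \frac{45}{46} = \frac{323}{46} \approx 7.0217$)
$F{\left(b,w \right)} = 804 - 12 b$ ($F{\left(b,w \right)} = 2 \left(b - 67\right) \left(w - \left(6 + w\right)\right) = 2 \left(-67 + b\right) \left(-6\right) = 2 \left(402 - 6 b\right) = 804 - 12 b$)
$-2141 - F{\left(10,K \right)} = -2141 - \left(804 - 120\right) = -2141 - 684 = -2825$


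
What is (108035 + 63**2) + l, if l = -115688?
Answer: -3684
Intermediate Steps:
(108035 + 63**2) + l = (108035 + 63**2) - 115688 = (108035 + 3969) - 115688 = 112004 - 115688 = -3684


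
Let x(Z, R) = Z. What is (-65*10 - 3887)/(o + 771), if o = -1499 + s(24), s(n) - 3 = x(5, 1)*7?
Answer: 4537/690 ≈ 6.5754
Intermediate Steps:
s(n) = 38 (s(n) = 3 + 5*7 = 3 + 35 = 38)
o = -1461 (o = -1499 + 38 = -1461)
(-65*10 - 3887)/(o + 771) = (-65*10 - 3887)/(-1461 + 771) = (-650 - 3887)/(-690) = -4537*(-1/690) = 4537/690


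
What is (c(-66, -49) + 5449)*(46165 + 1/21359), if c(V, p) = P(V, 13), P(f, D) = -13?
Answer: 5360103850896/21359 ≈ 2.5095e+8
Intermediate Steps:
c(V, p) = -13
(c(-66, -49) + 5449)*(46165 + 1/21359) = (-13 + 5449)*(46165 + 1/21359) = 5436*(46165 + 1/21359) = 5436*(986038236/21359) = 5360103850896/21359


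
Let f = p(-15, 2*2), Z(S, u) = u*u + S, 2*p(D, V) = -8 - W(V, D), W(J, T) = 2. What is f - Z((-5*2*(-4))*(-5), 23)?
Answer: -334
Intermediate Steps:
p(D, V) = -5 (p(D, V) = (-8 - 1*2)/2 = (-8 - 2)/2 = (1/2)*(-10) = -5)
Z(S, u) = S + u**2 (Z(S, u) = u**2 + S = S + u**2)
f = -5
f - Z((-5*2*(-4))*(-5), 23) = -5 - ((-5*2*(-4))*(-5) + 23**2) = -5 - (-10*(-4)*(-5) + 529) = -5 - (40*(-5) + 529) = -5 - (-200 + 529) = -5 - 1*329 = -5 - 329 = -334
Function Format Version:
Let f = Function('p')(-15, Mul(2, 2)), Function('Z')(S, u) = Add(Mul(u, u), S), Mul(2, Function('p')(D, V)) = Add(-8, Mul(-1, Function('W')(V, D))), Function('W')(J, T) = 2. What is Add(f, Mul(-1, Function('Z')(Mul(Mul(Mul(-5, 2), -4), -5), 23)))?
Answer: -334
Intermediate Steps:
Function('p')(D, V) = -5 (Function('p')(D, V) = Mul(Rational(1, 2), Add(-8, Mul(-1, 2))) = Mul(Rational(1, 2), Add(-8, -2)) = Mul(Rational(1, 2), -10) = -5)
Function('Z')(S, u) = Add(S, Pow(u, 2)) (Function('Z')(S, u) = Add(Pow(u, 2), S) = Add(S, Pow(u, 2)))
f = -5
Add(f, Mul(-1, Function('Z')(Mul(Mul(Mul(-5, 2), -4), -5), 23))) = Add(-5, Mul(-1, Add(Mul(Mul(Mul(-5, 2), -4), -5), Pow(23, 2)))) = Add(-5, Mul(-1, Add(Mul(Mul(-10, -4), -5), 529))) = Add(-5, Mul(-1, Add(Mul(40, -5), 529))) = Add(-5, Mul(-1, Add(-200, 529))) = Add(-5, Mul(-1, 329)) = Add(-5, -329) = -334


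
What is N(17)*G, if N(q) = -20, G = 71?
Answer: -1420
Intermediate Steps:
N(17)*G = -20*71 = -1420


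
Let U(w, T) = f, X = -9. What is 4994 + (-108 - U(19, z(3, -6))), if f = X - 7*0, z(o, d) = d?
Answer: 4895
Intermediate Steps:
f = -9 (f = -9 - 7*0 = -9 + 0 = -9)
U(w, T) = -9
4994 + (-108 - U(19, z(3, -6))) = 4994 + (-108 - 1*(-9)) = 4994 + (-108 + 9) = 4994 - 99 = 4895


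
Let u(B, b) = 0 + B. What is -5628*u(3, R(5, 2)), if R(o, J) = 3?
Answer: -16884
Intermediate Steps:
u(B, b) = B
-5628*u(3, R(5, 2)) = -5628*3 = -16884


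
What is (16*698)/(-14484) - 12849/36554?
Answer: -148584997/132362034 ≈ -1.1226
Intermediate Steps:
(16*698)/(-14484) - 12849/36554 = 11168*(-1/14484) - 12849*1/36554 = -2792/3621 - 12849/36554 = -148584997/132362034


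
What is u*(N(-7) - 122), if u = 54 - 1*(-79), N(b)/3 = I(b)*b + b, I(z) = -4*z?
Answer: -97223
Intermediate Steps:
N(b) = -12*b**2 + 3*b (N(b) = 3*((-4*b)*b + b) = 3*(-4*b**2 + b) = 3*(b - 4*b**2) = -12*b**2 + 3*b)
u = 133 (u = 54 + 79 = 133)
u*(N(-7) - 122) = 133*(3*(-7)*(1 - 4*(-7)) - 122) = 133*(3*(-7)*(1 + 28) - 122) = 133*(3*(-7)*29 - 122) = 133*(-609 - 122) = 133*(-731) = -97223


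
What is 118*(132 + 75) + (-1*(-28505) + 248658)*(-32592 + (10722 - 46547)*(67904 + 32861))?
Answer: -1000541444595445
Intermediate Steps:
118*(132 + 75) + (-1*(-28505) + 248658)*(-32592 + (10722 - 46547)*(67904 + 32861)) = 118*207 + (28505 + 248658)*(-32592 - 35825*100765) = 24426 + 277163*(-32592 - 3609906125) = 24426 + 277163*(-3609938717) = 24426 - 1000541444619871 = -1000541444595445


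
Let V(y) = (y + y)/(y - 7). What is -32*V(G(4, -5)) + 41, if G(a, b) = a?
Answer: 379/3 ≈ 126.33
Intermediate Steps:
V(y) = 2*y/(-7 + y) (V(y) = (2*y)/(-7 + y) = 2*y/(-7 + y))
-32*V(G(4, -5)) + 41 = -64*4/(-7 + 4) + 41 = -64*4/(-3) + 41 = -64*4*(-1)/3 + 41 = -32*(-8/3) + 41 = 256/3 + 41 = 379/3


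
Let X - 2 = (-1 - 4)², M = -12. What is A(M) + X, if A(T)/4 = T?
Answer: -21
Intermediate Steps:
A(T) = 4*T
X = 27 (X = 2 + (-1 - 4)² = 2 + (-5)² = 2 + 25 = 27)
A(M) + X = 4*(-12) + 27 = -48 + 27 = -21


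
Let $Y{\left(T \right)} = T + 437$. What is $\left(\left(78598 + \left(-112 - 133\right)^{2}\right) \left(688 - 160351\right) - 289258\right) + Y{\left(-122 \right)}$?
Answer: $-22133252992$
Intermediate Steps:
$Y{\left(T \right)} = 437 + T$
$\left(\left(78598 + \left(-112 - 133\right)^{2}\right) \left(688 - 160351\right) - 289258\right) + Y{\left(-122 \right)} = \left(\left(78598 + \left(-112 - 133\right)^{2}\right) \left(688 - 160351\right) - 289258\right) + \left(437 - 122\right) = \left(\left(78598 + \left(-245\right)^{2}\right) \left(-159663\right) - 289258\right) + 315 = \left(\left(78598 + 60025\right) \left(-159663\right) - 289258\right) + 315 = \left(138623 \left(-159663\right) - 289258\right) + 315 = \left(-22132964049 - 289258\right) + 315 = -22133253307 + 315 = -22133252992$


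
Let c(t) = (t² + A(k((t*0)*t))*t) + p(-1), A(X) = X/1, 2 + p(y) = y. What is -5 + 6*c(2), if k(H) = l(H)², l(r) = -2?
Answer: 49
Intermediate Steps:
p(y) = -2 + y
k(H) = 4 (k(H) = (-2)² = 4)
A(X) = X (A(X) = X*1 = X)
c(t) = -3 + t² + 4*t (c(t) = (t² + 4*t) + (-2 - 1) = (t² + 4*t) - 3 = -3 + t² + 4*t)
-5 + 6*c(2) = -5 + 6*(-3 + 2² + 4*2) = -5 + 6*(-3 + 4 + 8) = -5 + 6*9 = -5 + 54 = 49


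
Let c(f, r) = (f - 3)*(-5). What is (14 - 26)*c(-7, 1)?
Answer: -600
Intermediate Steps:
c(f, r) = 15 - 5*f (c(f, r) = (-3 + f)*(-5) = 15 - 5*f)
(14 - 26)*c(-7, 1) = (14 - 26)*(15 - 5*(-7)) = -12*(15 + 35) = -12*50 = -600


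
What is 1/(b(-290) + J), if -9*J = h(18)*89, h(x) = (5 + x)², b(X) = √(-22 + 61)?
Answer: -423729/2216617402 - 81*√39/2216617402 ≈ -0.00019139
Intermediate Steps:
b(X) = √39
J = -47081/9 (J = -(5 + 18)²*89/9 = -23²*89/9 = -529*89/9 = -⅑*47081 = -47081/9 ≈ -5231.2)
1/(b(-290) + J) = 1/(√39 - 47081/9) = 1/(-47081/9 + √39)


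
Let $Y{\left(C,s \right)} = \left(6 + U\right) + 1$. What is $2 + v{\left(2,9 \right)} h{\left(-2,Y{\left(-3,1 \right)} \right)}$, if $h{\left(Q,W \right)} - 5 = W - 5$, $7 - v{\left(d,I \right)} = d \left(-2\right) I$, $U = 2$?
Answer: $389$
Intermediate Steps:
$Y{\left(C,s \right)} = 9$ ($Y{\left(C,s \right)} = \left(6 + 2\right) + 1 = 8 + 1 = 9$)
$v{\left(d,I \right)} = 7 + 2 I d$ ($v{\left(d,I \right)} = 7 - d \left(-2\right) I = 7 - - 2 d I = 7 - - 2 I d = 7 + 2 I d$)
$h{\left(Q,W \right)} = W$ ($h{\left(Q,W \right)} = 5 + \left(W - 5\right) = 5 + \left(-5 + W\right) = W$)
$2 + v{\left(2,9 \right)} h{\left(-2,Y{\left(-3,1 \right)} \right)} = 2 + \left(7 + 2 \cdot 9 \cdot 2\right) 9 = 2 + \left(7 + 36\right) 9 = 2 + 43 \cdot 9 = 2 + 387 = 389$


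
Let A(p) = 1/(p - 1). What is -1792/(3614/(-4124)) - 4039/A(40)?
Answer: -280945343/1807 ≈ -1.5548e+5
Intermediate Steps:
A(p) = 1/(-1 + p)
-1792/(3614/(-4124)) - 4039/A(40) = -1792/(3614/(-4124)) - 4039/(1/(-1 + 40)) = -1792/(3614*(-1/4124)) - 4039/(1/39) = -1792/(-1807/2062) - 4039/1/39 = -1792*(-2062/1807) - 4039*39 = 3695104/1807 - 157521 = -280945343/1807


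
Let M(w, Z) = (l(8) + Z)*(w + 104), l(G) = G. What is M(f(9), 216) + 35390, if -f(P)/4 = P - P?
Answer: 58686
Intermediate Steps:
f(P) = 0 (f(P) = -4*(P - P) = -4*0 = 0)
M(w, Z) = (8 + Z)*(104 + w) (M(w, Z) = (8 + Z)*(w + 104) = (8 + Z)*(104 + w))
M(f(9), 216) + 35390 = (832 + 8*0 + 104*216 + 216*0) + 35390 = (832 + 0 + 22464 + 0) + 35390 = 23296 + 35390 = 58686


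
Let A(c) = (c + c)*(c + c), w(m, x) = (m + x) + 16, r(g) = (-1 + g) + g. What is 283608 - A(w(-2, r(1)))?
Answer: 282708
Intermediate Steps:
r(g) = -1 + 2*g
w(m, x) = 16 + m + x
A(c) = 4*c² (A(c) = (2*c)*(2*c) = 4*c²)
283608 - A(w(-2, r(1))) = 283608 - 4*(16 - 2 + (-1 + 2*1))² = 283608 - 4*(16 - 2 + (-1 + 2))² = 283608 - 4*(16 - 2 + 1)² = 283608 - 4*15² = 283608 - 4*225 = 283608 - 1*900 = 283608 - 900 = 282708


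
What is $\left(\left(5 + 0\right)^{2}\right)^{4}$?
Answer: $390625$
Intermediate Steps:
$\left(\left(5 + 0\right)^{2}\right)^{4} = \left(5^{2}\right)^{4} = 25^{4} = 390625$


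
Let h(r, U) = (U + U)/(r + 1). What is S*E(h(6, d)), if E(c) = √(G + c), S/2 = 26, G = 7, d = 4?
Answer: 52*√399/7 ≈ 148.39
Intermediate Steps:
S = 52 (S = 2*26 = 52)
h(r, U) = 2*U/(1 + r) (h(r, U) = (2*U)/(1 + r) = 2*U/(1 + r))
E(c) = √(7 + c)
S*E(h(6, d)) = 52*√(7 + 2*4/(1 + 6)) = 52*√(7 + 2*4/7) = 52*√(7 + 2*4*(⅐)) = 52*√(7 + 8/7) = 52*√(57/7) = 52*(√399/7) = 52*√399/7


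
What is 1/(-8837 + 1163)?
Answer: -1/7674 ≈ -0.00013031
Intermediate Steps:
1/(-8837 + 1163) = 1/(-7674) = -1/7674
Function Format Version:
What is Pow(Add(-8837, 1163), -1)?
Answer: Rational(-1, 7674) ≈ -0.00013031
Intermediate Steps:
Pow(Add(-8837, 1163), -1) = Pow(-7674, -1) = Rational(-1, 7674)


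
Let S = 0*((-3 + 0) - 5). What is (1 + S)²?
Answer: 1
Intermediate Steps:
S = 0 (S = 0*(-3 - 5) = 0*(-8) = 0)
(1 + S)² = (1 + 0)² = 1² = 1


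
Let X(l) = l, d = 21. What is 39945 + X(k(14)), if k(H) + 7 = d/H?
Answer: 79879/2 ≈ 39940.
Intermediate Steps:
k(H) = -7 + 21/H
39945 + X(k(14)) = 39945 + (-7 + 21/14) = 39945 + (-7 + 21*(1/14)) = 39945 + (-7 + 3/2) = 39945 - 11/2 = 79879/2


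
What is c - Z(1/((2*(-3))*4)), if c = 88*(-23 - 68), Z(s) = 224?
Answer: -8232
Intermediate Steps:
c = -8008 (c = 88*(-91) = -8008)
c - Z(1/((2*(-3))*4)) = -8008 - 1*224 = -8008 - 224 = -8232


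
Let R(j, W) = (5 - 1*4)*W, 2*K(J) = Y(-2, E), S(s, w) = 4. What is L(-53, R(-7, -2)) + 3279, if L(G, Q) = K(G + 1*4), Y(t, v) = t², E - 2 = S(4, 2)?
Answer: 3281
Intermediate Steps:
E = 6 (E = 2 + 4 = 6)
K(J) = 2 (K(J) = (½)*(-2)² = (½)*4 = 2)
R(j, W) = W (R(j, W) = (5 - 4)*W = 1*W = W)
L(G, Q) = 2
L(-53, R(-7, -2)) + 3279 = 2 + 3279 = 3281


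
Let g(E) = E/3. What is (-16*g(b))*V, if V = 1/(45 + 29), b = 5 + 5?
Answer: -80/111 ≈ -0.72072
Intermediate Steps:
b = 10
V = 1/74 ≈ 0.013514
g(E) = E/3 (g(E) = E*(1/3) = E/3)
(-16*g(b))*V = -16*10/3*(1/74) = -160/3*1/74 = -80/111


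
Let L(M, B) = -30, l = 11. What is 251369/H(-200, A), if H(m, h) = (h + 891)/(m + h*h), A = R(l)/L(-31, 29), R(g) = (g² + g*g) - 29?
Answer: -3760228871/88390 ≈ -42541.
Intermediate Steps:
R(g) = -29 + 2*g² (R(g) = (g² + g²) - 29 = 2*g² - 29 = -29 + 2*g²)
A = -71/10 (A = (-29 + 2*11²)/(-30) = (-29 + 2*121)*(-1/30) = (-29 + 242)*(-1/30) = 213*(-1/30) = -71/10 ≈ -7.1000)
H(m, h) = (891 + h)/(m + h²)
251369/H(-200, A) = 251369/(((891 - 71/10)/(-200 + (-71/10)²))) = 251369/(((8839/10)/(-200 + 5041/100))) = 251369/(((8839/10)/(-14959/100))) = 251369/((-100/14959*8839/10)) = 251369/(-88390/14959) = 251369*(-14959/88390) = -3760228871/88390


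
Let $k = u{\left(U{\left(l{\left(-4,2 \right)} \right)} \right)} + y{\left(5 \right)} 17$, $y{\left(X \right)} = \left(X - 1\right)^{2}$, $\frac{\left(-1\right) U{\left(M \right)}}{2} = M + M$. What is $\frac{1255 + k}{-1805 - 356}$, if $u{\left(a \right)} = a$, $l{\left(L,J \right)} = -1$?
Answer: $- \frac{1531}{2161} \approx -0.70847$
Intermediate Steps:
$U{\left(M \right)} = - 4 M$ ($U{\left(M \right)} = - 2 \left(M + M\right) = - 2 \cdot 2 M = - 4 M$)
$y{\left(X \right)} = \left(-1 + X\right)^{2}$
$k = 276$ ($k = \left(-4\right) \left(-1\right) + \left(-1 + 5\right)^{2} \cdot 17 = 4 + 4^{2} \cdot 17 = 4 + 16 \cdot 17 = 4 + 272 = 276$)
$\frac{1255 + k}{-1805 - 356} = \frac{1255 + 276}{-1805 - 356} = \frac{1531}{-2161} = 1531 \left(- \frac{1}{2161}\right) = - \frac{1531}{2161}$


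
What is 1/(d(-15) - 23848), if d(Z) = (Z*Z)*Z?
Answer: -1/27223 ≈ -3.6734e-5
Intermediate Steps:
d(Z) = Z³ (d(Z) = Z²*Z = Z³)
1/(d(-15) - 23848) = 1/((-15)³ - 23848) = 1/(-3375 - 23848) = 1/(-27223) = -1/27223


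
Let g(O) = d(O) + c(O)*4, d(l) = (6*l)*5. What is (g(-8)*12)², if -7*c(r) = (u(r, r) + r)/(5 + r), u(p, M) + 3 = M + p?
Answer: 424030464/49 ≈ 8.6537e+6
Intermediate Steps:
u(p, M) = -3 + M + p (u(p, M) = -3 + (M + p) = -3 + M + p)
d(l) = 30*l
c(r) = -(-3 + 3*r)/(7*(5 + r)) (c(r) = -((-3 + r + r) + r)/(7*(5 + r)) = -((-3 + 2*r) + r)/(7*(5 + r)) = -(-3 + 3*r)/(7*(5 + r)))
g(O) = 30*O + 12*(1 - O)/(7*(5 + O)) (g(O) = 30*O + (3*(1 - O)/(7*(5 + O)))*4 = 30*O + 12*(1 - O)/(7*(5 + O)))
(g(-8)*12)² = ((6*(2 + 35*(-8)² + 173*(-8))/(7*(5 - 8)))*12)² = (((6/7)*(2 + 35*64 - 1384)/(-3))*12)² = (((6/7)*(-⅓)*(2 + 2240 - 1384))*12)² = (((6/7)*(-⅓)*858)*12)² = (-1716/7*12)² = (-20592/7)² = 424030464/49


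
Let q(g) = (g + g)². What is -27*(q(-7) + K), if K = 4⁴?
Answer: -12204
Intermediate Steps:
q(g) = 4*g² (q(g) = (2*g)² = 4*g²)
K = 256
-27*(q(-7) + K) = -27*(4*(-7)² + 256) = -27*(4*49 + 256) = -27*(196 + 256) = -27*452 = -12204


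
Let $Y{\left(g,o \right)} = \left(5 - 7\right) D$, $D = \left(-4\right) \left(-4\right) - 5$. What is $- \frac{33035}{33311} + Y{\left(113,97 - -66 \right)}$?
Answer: $- \frac{765877}{33311} \approx -22.992$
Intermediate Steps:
$D = 11$ ($D = 16 - 5 = 11$)
$Y{\left(g,o \right)} = -22$ ($Y{\left(g,o \right)} = \left(5 - 7\right) 11 = \left(-2\right) 11 = -22$)
$- \frac{33035}{33311} + Y{\left(113,97 - -66 \right)} = - \frac{33035}{33311} - 22 = - \frac{765877}{33311}$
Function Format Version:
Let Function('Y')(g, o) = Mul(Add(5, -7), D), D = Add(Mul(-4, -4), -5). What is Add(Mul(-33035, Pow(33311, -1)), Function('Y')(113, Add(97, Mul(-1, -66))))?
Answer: Rational(-765877, 33311) ≈ -22.992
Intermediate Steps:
D = 11 (D = Add(16, -5) = 11)
Function('Y')(g, o) = -22 (Function('Y')(g, o) = Mul(Add(5, -7), 11) = Mul(-2, 11) = -22)
Add(Mul(-33035, Pow(33311, -1)), Function('Y')(113, Add(97, Mul(-1, -66)))) = Add(Mul(-33035, Pow(33311, -1)), -22) = Add(Mul(-33035, Rational(1, 33311)), -22) = Add(Rational(-33035, 33311), -22) = Rational(-765877, 33311)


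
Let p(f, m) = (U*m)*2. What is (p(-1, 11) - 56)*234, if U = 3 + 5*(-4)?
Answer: -100620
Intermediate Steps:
U = -17 (U = 3 - 20 = -17)
p(f, m) = -34*m (p(f, m) = -17*m*2 = -34*m)
(p(-1, 11) - 56)*234 = (-34*11 - 56)*234 = (-374 - 56)*234 = -430*234 = -100620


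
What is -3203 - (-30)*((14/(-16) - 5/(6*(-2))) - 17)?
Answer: -14907/4 ≈ -3726.8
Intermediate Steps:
-3203 - (-30)*((14/(-16) - 5/(6*(-2))) - 17) = -3203 - (-30)*((14*(-1/16) - 5/(-12)) - 17) = -3203 - (-30)*((-7/8 - 5*(-1/12)) - 17) = -3203 - (-30)*((-7/8 + 5/12) - 17) = -3203 - (-30)*(-11/24 - 17) = -3203 - (-30)*(-419)/24 = -3203 - 1*2095/4 = -3203 - 2095/4 = -14907/4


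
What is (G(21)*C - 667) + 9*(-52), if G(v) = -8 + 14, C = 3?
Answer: -1117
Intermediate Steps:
G(v) = 6
(G(21)*C - 667) + 9*(-52) = (6*3 - 667) + 9*(-52) = (18 - 667) - 468 = -649 - 468 = -1117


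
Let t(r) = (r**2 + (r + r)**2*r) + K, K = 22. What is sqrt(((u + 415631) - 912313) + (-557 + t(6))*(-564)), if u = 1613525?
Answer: sqrt(910983) ≈ 954.45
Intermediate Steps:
t(r) = 22 + r**2 + 4*r**3 (t(r) = (r**2 + (r + r)**2*r) + 22 = (r**2 + (2*r)**2*r) + 22 = (r**2 + (4*r**2)*r) + 22 = (r**2 + 4*r**3) + 22 = 22 + r**2 + 4*r**3)
sqrt(((u + 415631) - 912313) + (-557 + t(6))*(-564)) = sqrt(((1613525 + 415631) - 912313) + (-557 + (22 + 6**2 + 4*6**3))*(-564)) = sqrt((2029156 - 912313) + (-557 + (22 + 36 + 4*216))*(-564)) = sqrt(1116843 + (-557 + (22 + 36 + 864))*(-564)) = sqrt(1116843 + (-557 + 922)*(-564)) = sqrt(1116843 + 365*(-564)) = sqrt(1116843 - 205860) = sqrt(910983)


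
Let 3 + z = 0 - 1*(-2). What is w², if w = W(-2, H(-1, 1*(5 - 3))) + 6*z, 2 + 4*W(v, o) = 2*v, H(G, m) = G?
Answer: 225/4 ≈ 56.250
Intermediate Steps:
z = -1 (z = -3 + (0 - 1*(-2)) = -3 + (0 + 2) = -3 + 2 = -1)
W(v, o) = -½ + v/2 (W(v, o) = -½ + (2*v)/4 = -½ + v/2)
w = -15/2 (w = (-½ + (½)*(-2)) + 6*(-1) = (-½ - 1) - 6 = -3/2 - 6 = -15/2 ≈ -7.5000)
w² = (-15/2)² = 225/4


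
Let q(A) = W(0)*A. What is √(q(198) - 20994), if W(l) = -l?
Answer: I*√20994 ≈ 144.89*I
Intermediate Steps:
q(A) = 0 (q(A) = (-1*0)*A = 0*A = 0)
√(q(198) - 20994) = √(0 - 20994) = √(-20994) = I*√20994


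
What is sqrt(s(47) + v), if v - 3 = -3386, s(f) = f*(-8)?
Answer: I*sqrt(3759) ≈ 61.311*I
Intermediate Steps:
s(f) = -8*f
v = -3383 (v = 3 - 3386 = -3383)
sqrt(s(47) + v) = sqrt(-8*47 - 3383) = sqrt(-376 - 3383) = sqrt(-3759) = I*sqrt(3759)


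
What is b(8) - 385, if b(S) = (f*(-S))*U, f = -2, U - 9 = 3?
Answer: -193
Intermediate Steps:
U = 12 (U = 9 + 3 = 12)
b(S) = 24*S (b(S) = -(-2)*S*12 = (2*S)*12 = 24*S)
b(8) - 385 = 24*8 - 385 = 192 - 385 = -193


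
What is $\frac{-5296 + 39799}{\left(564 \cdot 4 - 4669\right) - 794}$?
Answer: $- \frac{11501}{1069} \approx -10.759$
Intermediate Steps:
$\frac{-5296 + 39799}{\left(564 \cdot 4 - 4669\right) - 794} = \frac{34503}{\left(2256 - 4669\right) - 794} = \frac{34503}{-2413 - 794} = \frac{34503}{-3207} = 34503 \left(- \frac{1}{3207}\right) = - \frac{11501}{1069}$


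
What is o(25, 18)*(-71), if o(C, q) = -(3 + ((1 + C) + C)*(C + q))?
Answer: 155916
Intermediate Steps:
o(C, q) = -3 - (1 + 2*C)*(C + q) (o(C, q) = -(3 + (1 + 2*C)*(C + q)) = -3 - (1 + 2*C)*(C + q))
o(25, 18)*(-71) = (-3 - 1*25 - 1*18 - 2*25² - 2*25*18)*(-71) = (-3 - 25 - 18 - 2*625 - 900)*(-71) = (-3 - 25 - 18 - 1250 - 900)*(-71) = -2196*(-71) = 155916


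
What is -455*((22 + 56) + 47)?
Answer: -56875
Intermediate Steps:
-455*((22 + 56) + 47) = -455*(78 + 47) = -455*125 = -56875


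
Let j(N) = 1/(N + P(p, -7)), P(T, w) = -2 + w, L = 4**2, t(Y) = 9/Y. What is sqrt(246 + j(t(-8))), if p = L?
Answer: sqrt(19918)/9 ≈ 15.681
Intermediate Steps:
L = 16
p = 16
j(N) = 1/(-9 + N) (j(N) = 1/(N + (-2 - 7)) = 1/(N - 9) = 1/(-9 + N))
sqrt(246 + j(t(-8))) = sqrt(246 + 1/(-9 + 9/(-8))) = sqrt(246 + 1/(-9 + 9*(-1/8))) = sqrt(246 + 1/(-9 - 9/8)) = sqrt(246 + 1/(-81/8)) = sqrt(246 - 8/81) = sqrt(19918/81) = sqrt(19918)/9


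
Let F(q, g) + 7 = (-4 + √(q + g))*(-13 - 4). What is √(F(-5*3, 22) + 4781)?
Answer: √(4842 - 17*√7) ≈ 69.260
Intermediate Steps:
F(q, g) = 61 - 17*√(g + q) (F(q, g) = -7 + (-4 + √(q + g))*(-13 - 4) = -7 + (-4 + √(g + q))*(-17) = -7 + (68 - 17*√(g + q)) = 61 - 17*√(g + q))
√(F(-5*3, 22) + 4781) = √((61 - 17*√(22 - 5*3)) + 4781) = √((61 - 17*√(22 - 15)) + 4781) = √((61 - 17*√7) + 4781) = √(4842 - 17*√7)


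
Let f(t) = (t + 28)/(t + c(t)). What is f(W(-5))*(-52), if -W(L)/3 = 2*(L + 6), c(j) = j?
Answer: 286/3 ≈ 95.333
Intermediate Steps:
W(L) = -36 - 6*L (W(L) = -6*(L + 6) = -6*(6 + L) = -3*(12 + 2*L) = -36 - 6*L)
f(t) = (28 + t)/(2*t) (f(t) = (t + 28)/(t + t) = (28 + t)/((2*t)) = (28 + t)*(1/(2*t)) = (28 + t)/(2*t))
f(W(-5))*(-52) = ((28 + (-36 - 6*(-5)))/(2*(-36 - 6*(-5))))*(-52) = ((28 + (-36 + 30))/(2*(-36 + 30)))*(-52) = ((½)*(28 - 6)/(-6))*(-52) = ((½)*(-⅙)*22)*(-52) = -11/6*(-52) = 286/3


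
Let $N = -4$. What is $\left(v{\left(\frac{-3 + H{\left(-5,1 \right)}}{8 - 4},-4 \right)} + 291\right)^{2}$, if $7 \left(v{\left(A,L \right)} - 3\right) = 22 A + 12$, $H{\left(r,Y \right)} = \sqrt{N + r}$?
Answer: $\frac{602370}{7} + \frac{135531 i}{98} \approx 86053.0 + 1383.0 i$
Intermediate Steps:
$H{\left(r,Y \right)} = \sqrt{-4 + r}$
$v{\left(A,L \right)} = \frac{33}{7} + \frac{22 A}{7}$ ($v{\left(A,L \right)} = 3 + \frac{22 A + 12}{7} = 3 + \frac{12 + 22 A}{7} = 3 + \left(\frac{12}{7} + \frac{22 A}{7}\right) = \frac{33}{7} + \frac{22 A}{7}$)
$\left(v{\left(\frac{-3 + H{\left(-5,1 \right)}}{8 - 4},-4 \right)} + 291\right)^{2} = \left(\left(\frac{33}{7} + \frac{22 \frac{-3 + \sqrt{-4 - 5}}{8 - 4}}{7}\right) + 291\right)^{2} = \left(\left(\frac{33}{7} + \frac{22 \frac{-3 + \sqrt{-9}}{4}}{7}\right) + 291\right)^{2} = \left(\left(\frac{33}{7} + \frac{22 \left(-3 + 3 i\right) \frac{1}{4}}{7}\right) + 291\right)^{2} = \left(\left(\frac{33}{7} + \frac{22 \left(- \frac{3}{4} + \frac{3 i}{4}\right)}{7}\right) + 291\right)^{2} = \left(\left(\frac{33}{7} - \left(\frac{33}{14} - \frac{33 i}{14}\right)\right) + 291\right)^{2} = \left(\left(\frac{33}{14} + \frac{33 i}{14}\right) + 291\right)^{2} = \left(\frac{4107}{14} + \frac{33 i}{14}\right)^{2}$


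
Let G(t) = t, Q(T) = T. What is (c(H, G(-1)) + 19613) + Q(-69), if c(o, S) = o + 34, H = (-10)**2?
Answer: 19678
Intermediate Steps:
H = 100
c(o, S) = 34 + o
(c(H, G(-1)) + 19613) + Q(-69) = ((34 + 100) + 19613) - 69 = (134 + 19613) - 69 = 19747 - 69 = 19678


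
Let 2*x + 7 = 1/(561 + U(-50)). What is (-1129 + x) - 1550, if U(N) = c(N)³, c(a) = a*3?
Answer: -9051932618/3374439 ≈ -2682.5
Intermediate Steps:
c(a) = 3*a
U(N) = 27*N³ (U(N) = (3*N)³ = 27*N³)
x = -11810537/3374439 (x = -7/2 + 1/(2*(561 + 27*(-50)³)) = -7/2 + 1/(2*(561 + 27*(-125000))) = -7/2 + 1/(2*(561 - 3375000)) = -7/2 + (½)/(-3374439) = -7/2 + (½)*(-1/3374439) = -7/2 - 1/6748878 = -11810537/3374439 ≈ -3.5000)
(-1129 + x) - 1550 = (-1129 - 11810537/3374439) - 1550 = -3821552168/3374439 - 1550 = -9051932618/3374439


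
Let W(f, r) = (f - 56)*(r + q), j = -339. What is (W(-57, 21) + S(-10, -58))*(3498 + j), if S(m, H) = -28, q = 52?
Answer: -26147043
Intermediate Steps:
W(f, r) = (-56 + f)*(52 + r) (W(f, r) = (f - 56)*(r + 52) = (-56 + f)*(52 + r))
(W(-57, 21) + S(-10, -58))*(3498 + j) = ((-2912 - 56*21 + 52*(-57) - 57*21) - 28)*(3498 - 339) = ((-2912 - 1176 - 2964 - 1197) - 28)*3159 = (-8249 - 28)*3159 = -8277*3159 = -26147043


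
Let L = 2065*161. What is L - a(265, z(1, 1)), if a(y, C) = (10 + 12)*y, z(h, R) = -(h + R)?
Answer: 326635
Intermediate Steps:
z(h, R) = -R - h (z(h, R) = -(R + h) = -R - h)
a(y, C) = 22*y
L = 332465
L - a(265, z(1, 1)) = 332465 - 22*265 = 332465 - 1*5830 = 332465 - 5830 = 326635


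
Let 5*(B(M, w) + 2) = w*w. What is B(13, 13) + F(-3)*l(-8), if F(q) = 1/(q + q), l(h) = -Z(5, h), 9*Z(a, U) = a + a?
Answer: 4318/135 ≈ 31.985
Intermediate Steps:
Z(a, U) = 2*a/9 (Z(a, U) = (a + a)/9 = (2*a)/9 = 2*a/9)
B(M, w) = -2 + w²/5 (B(M, w) = -2 + (w*w)/5 = -2 + w²/5)
l(h) = -10/9 (l(h) = -2*5/9 = -1*10/9 = -10/9)
F(q) = 1/(2*q)
B(13, 13) + F(-3)*l(-8) = (-2 + (⅕)*13²) + ((½)/(-3))*(-10/9) = (-2 + (⅕)*169) + ((½)*(-⅓))*(-10/9) = (-2 + 169/5) - ⅙*(-10/9) = 159/5 + 5/27 = 4318/135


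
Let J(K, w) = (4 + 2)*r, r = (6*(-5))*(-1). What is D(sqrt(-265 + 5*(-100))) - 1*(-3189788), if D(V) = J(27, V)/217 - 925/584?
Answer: 404235358059/126728 ≈ 3.1898e+6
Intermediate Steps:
r = 30 (r = -30*(-1) = 30)
J(K, w) = 180 (J(K, w) = (4 + 2)*30 = 6*30 = 180)
D(V) = -95605/126728 (D(V) = 180/217 - 925/584 = -95605/126728)
D(sqrt(-265 + 5*(-100))) - 1*(-3189788) = -95605/126728 - 1*(-3189788) = -95605/126728 + 3189788 = 404235358059/126728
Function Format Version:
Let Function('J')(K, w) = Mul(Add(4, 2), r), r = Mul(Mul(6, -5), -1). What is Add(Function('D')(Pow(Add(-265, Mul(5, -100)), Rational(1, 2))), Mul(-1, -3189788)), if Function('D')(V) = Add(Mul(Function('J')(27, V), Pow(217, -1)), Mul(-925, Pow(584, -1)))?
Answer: Rational(404235358059, 126728) ≈ 3.1898e+6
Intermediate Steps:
r = 30 (r = Mul(-30, -1) = 30)
Function('J')(K, w) = 180 (Function('J')(K, w) = Mul(Add(4, 2), 30) = Mul(6, 30) = 180)
Function('D')(V) = Rational(-95605, 126728) (Function('D')(V) = Add(Mul(180, Pow(217, -1)), Mul(-925, Pow(584, -1))) = Add(Mul(180, Rational(1, 217)), Mul(-925, Rational(1, 584))) = Add(Rational(180, 217), Rational(-925, 584)) = Rational(-95605, 126728))
Add(Function('D')(Pow(Add(-265, Mul(5, -100)), Rational(1, 2))), Mul(-1, -3189788)) = Add(Rational(-95605, 126728), Mul(-1, -3189788)) = Add(Rational(-95605, 126728), 3189788) = Rational(404235358059, 126728)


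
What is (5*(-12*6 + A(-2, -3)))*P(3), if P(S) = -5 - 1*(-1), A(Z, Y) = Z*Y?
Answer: 1320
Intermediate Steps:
A(Z, Y) = Y*Z
P(S) = -4 (P(S) = -5 + 1 = -4)
(5*(-12*6 + A(-2, -3)))*P(3) = (5*(-12*6 - 3*(-2)))*(-4) = (5*(-4*18 + 6))*(-4) = (5*(-72 + 6))*(-4) = (5*(-66))*(-4) = -330*(-4) = 1320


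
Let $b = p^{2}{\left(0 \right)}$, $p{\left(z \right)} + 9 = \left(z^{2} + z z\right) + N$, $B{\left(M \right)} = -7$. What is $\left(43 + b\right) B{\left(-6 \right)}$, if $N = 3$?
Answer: $-553$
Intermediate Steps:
$p{\left(z \right)} = -6 + 2 z^{2}$ ($p{\left(z \right)} = -9 + \left(\left(z^{2} + z z\right) + 3\right) = -9 + \left(\left(z^{2} + z^{2}\right) + 3\right) = -9 + \left(2 z^{2} + 3\right) = -9 + \left(3 + 2 z^{2}\right) = -6 + 2 z^{2}$)
$b = 36$ ($b = \left(-6 + 2 \cdot 0^{2}\right)^{2} = \left(-6 + 2 \cdot 0\right)^{2} = \left(-6 + 0\right)^{2} = \left(-6\right)^{2} = 36$)
$\left(43 + b\right) B{\left(-6 \right)} = \left(43 + 36\right) \left(-7\right) = 79 \left(-7\right) = -553$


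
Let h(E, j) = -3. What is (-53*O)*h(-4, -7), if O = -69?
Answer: -10971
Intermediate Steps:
(-53*O)*h(-4, -7) = -53*(-69)*(-3) = 3657*(-3) = -10971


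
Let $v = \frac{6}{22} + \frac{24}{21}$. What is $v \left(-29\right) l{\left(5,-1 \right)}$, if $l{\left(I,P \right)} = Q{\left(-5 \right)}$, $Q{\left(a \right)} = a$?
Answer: $\frac{15805}{77} \approx 205.26$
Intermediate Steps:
$l{\left(I,P \right)} = -5$
$v = \frac{109}{77}$ ($v = 6 \cdot \frac{1}{22} + 24 \cdot \frac{1}{21} = \frac{3}{11} + \frac{8}{7} = \frac{109}{77} \approx 1.4156$)
$v \left(-29\right) l{\left(5,-1 \right)} = \frac{109}{77} \left(-29\right) \left(-5\right) = \left(- \frac{3161}{77}\right) \left(-5\right) = \frac{15805}{77}$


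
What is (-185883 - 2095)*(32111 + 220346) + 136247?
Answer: -47456225699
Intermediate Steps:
(-185883 - 2095)*(32111 + 220346) + 136247 = -187978*252457 + 136247 = -47456361946 + 136247 = -47456225699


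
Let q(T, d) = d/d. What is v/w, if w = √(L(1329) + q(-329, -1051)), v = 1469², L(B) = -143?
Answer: -2157961*I*√142/142 ≈ -1.8109e+5*I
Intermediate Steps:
q(T, d) = 1
v = 2157961
w = I*√142 (w = √(-143 + 1) = √(-142) = I*√142 ≈ 11.916*I)
v/w = 2157961/((I*√142)) = 2157961*(-I*√142/142) = -2157961*I*√142/142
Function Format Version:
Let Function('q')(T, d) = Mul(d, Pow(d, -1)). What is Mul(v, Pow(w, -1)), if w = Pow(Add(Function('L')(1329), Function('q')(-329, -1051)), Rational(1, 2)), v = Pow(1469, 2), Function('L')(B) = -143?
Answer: Mul(Rational(-2157961, 142), I, Pow(142, Rational(1, 2))) ≈ Mul(-1.8109e+5, I)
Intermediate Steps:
Function('q')(T, d) = 1
v = 2157961
w = Mul(I, Pow(142, Rational(1, 2))) (w = Pow(Add(-143, 1), Rational(1, 2)) = Pow(-142, Rational(1, 2)) = Mul(I, Pow(142, Rational(1, 2))) ≈ Mul(11.916, I))
Mul(v, Pow(w, -1)) = Mul(2157961, Pow(Mul(I, Pow(142, Rational(1, 2))), -1)) = Mul(2157961, Mul(Rational(-1, 142), I, Pow(142, Rational(1, 2)))) = Mul(Rational(-2157961, 142), I, Pow(142, Rational(1, 2)))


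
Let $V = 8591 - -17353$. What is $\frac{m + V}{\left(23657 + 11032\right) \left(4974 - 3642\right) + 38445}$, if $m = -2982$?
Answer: $\frac{7654}{15414731} \approx 0.00049654$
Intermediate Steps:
$V = 25944$ ($V = 8591 + 17353 = 25944$)
$\frac{m + V}{\left(23657 + 11032\right) \left(4974 - 3642\right) + 38445} = \frac{-2982 + 25944}{\left(23657 + 11032\right) \left(4974 - 3642\right) + 38445} = \frac{22962}{34689 \cdot 1332 + 38445} = \frac{22962}{46205748 + 38445} = \frac{22962}{46244193} = 22962 \cdot \frac{1}{46244193} = \frac{7654}{15414731}$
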